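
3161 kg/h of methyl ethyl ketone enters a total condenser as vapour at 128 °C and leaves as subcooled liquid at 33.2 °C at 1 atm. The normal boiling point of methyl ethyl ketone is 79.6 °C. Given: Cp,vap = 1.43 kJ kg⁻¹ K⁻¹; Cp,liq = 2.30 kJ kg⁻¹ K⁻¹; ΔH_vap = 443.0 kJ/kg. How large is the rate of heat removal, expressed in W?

Q_c = 543000 W

vapour 128→79.6 °C: -69.212 kJ/kg
condensation at 79.6 °C: -443 kJ/kg
liquid 79.6→33.2 °C: -106.72 kJ/kg
Δh = -69.212 + -443 + -106.72 = -618.93 kJ/kg
Q = ṁ·Δh = 3161 kg/h × -618.93 kJ/kg = -1.9564e+06 kJ/h
|Q| = 543.46 kW = 543460 W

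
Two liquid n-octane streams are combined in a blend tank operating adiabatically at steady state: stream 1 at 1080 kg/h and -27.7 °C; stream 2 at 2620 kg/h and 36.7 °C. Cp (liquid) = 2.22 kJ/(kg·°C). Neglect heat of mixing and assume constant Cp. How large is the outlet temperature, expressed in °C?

T_out = 17.9 °C

Adiabatic, steady state ⇒ Σ ṁᵢCp,ᵢ(T_out − Tᵢ) = 0
Σ ṁᵢCp,ᵢTᵢ = 1080×2.22×-27.7 + 2620×2.22×36.7 = 147050
Σ ṁᵢCp,ᵢ = 1080×2.22 + 2620×2.22 = 8214
T_out = 147050 / 8214 = 17.902 °C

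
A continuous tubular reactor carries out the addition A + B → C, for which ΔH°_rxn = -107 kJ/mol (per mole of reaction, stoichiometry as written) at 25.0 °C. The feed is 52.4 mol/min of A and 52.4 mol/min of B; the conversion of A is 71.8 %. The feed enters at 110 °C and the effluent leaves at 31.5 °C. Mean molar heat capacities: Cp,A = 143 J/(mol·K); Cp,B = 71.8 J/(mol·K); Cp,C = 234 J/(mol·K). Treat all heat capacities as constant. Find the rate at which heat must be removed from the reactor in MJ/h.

Extent of reaction ξ = 0.718 × 52.4 = 37.623 mol/min
Reaction term: ξ·ΔH°_rxn = 37.623 × -107 = -4025.7 kJ/min
Sensible, feed 110→25 °C: -956.72 kJ/min
Outlet flows (mol/min): A 14.777, B 14.777, C 37.623
Sensible, products 25→31.5 °C: 77.856 kJ/min
Q = ΔH = -4904.5 kJ/min = -81.742 kW
Heat removed = 294.27 MJ/h

Q_out = 294 MJ/h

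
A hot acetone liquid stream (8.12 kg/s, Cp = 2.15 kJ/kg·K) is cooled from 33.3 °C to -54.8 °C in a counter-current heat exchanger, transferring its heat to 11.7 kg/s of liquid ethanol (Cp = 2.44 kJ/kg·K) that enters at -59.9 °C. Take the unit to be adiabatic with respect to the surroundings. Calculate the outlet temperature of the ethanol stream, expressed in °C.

T_c,out = -6.02 °C

Heat released by hot stream: Q = 8.12 × 2.15 × (33.3 − -54.8) = 1538 kJ/s
Energy balance on cold side (adiabatic exchanger): Q = ṁ_c·Cp_c·(T_c,out − T_c,in)
T_c,out = -59.9 + 1538/(11.7 × 2.44) = -6.0241 °C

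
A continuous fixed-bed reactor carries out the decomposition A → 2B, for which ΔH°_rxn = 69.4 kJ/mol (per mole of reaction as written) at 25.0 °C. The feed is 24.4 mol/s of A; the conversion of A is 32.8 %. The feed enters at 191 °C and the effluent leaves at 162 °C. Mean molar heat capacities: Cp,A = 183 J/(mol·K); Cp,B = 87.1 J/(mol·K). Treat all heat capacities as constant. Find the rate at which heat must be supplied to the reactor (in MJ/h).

Extent of reaction ξ = 0.328 × 24.4 = 8.0032 mol/s
Reaction term: ξ·ΔH°_rxn = 8.0032 × 69.4 = 555.42 kJ/s
Sensible, feed 191→25 °C: -741.22 kJ/s
Outlet flows (mol/s): A 16.397, B 16.006
Sensible, products 25→162 °C: 602.08 kJ/s
Q = ΔH = 416.28 kJ/s = 416.28 kW
Heat supplied = 1498.6 MJ/h

Q_in = 1500 MJ/h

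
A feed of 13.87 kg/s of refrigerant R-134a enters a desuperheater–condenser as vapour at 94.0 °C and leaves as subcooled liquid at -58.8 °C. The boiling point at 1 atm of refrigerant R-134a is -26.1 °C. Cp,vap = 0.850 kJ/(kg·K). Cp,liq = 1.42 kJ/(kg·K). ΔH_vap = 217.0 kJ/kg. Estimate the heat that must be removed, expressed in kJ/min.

Q_c = 304000 kJ/min

vapour 94.0→-26.1 °C: -102.08 kJ/kg
condensation at -26.1 °C: -217 kJ/kg
liquid -26.1→-58.8 °C: -46.434 kJ/kg
Δh = -102.08 + -217 + -46.434 = -365.52 kJ/kg
Q = ṁ·Δh = 13.87 kg/s × -365.52 kJ/kg = -5069.7 kJ/s
|Q| = 5069.7 kW = 304180 kJ/min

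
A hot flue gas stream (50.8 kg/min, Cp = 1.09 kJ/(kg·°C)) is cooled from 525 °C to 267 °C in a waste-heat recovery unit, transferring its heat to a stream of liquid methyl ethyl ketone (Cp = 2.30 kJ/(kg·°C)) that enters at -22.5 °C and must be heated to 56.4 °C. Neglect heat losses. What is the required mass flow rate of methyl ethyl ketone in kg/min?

Heat released by hot stream: Q = 50.8 × 1.09 × (525 − 267) = 14286 kJ/min
Energy balance on cold side (adiabatic exchanger): Q = ṁ_c·Cp_c·(T_c,out − T_c,in)
ṁ_c = 14286 / [2.30 × (56.4 − -22.5)] = 78.724 kg/min

ṁ_c = 78.7 kg/min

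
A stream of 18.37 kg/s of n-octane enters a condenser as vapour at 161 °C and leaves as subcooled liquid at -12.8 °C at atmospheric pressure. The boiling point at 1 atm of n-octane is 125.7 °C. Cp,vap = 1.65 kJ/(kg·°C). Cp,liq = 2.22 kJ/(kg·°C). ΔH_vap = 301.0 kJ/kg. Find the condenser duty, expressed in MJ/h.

Q_c = 44100 MJ/h

vapour 161→125.7 °C: -58.245 kJ/kg
condensation at 125.7 °C: -301 kJ/kg
liquid 125.7→-12.8 °C: -307.47 kJ/kg
Δh = -58.245 + -301 + -307.47 = -666.72 kJ/kg
Q = ṁ·Δh = 18.37 kg/s × -666.72 kJ/kg = -12248 kJ/s
|Q| = 12248 kW = 44091 MJ/h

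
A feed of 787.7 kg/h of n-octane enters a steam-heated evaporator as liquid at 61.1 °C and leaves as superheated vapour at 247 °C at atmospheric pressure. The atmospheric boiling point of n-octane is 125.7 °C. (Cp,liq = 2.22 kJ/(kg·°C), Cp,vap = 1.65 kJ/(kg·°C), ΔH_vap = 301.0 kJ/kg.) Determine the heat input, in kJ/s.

liquid 61.1→125.7 °C: 143.41 kJ/kg
vaporisation at 125.7 °C: 301 kJ/kg
vapour 125.7→247 °C: 200.14 kJ/kg
Δh = 143.41 + 301 + 200.14 = 644.56 kJ/kg
Q = ṁ·Δh = 787.7 kg/h × 644.56 kJ/kg = 507720 kJ/h
|Q| = 141.03 kW

Q = 141 kJ/s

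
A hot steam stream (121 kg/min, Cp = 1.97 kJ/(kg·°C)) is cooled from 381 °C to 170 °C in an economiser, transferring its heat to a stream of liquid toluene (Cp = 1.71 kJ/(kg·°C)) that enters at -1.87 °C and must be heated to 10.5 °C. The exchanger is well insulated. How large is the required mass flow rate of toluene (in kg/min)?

Heat released by hot stream: Q = 121 × 1.97 × (381 − 170) = 50296 kJ/min
Energy balance on cold side (adiabatic exchanger): Q = ṁ_c·Cp_c·(T_c,out − T_c,in)
ṁ_c = 50296 / [1.71 × (10.5 − -1.87)] = 2377.8 kg/min

ṁ_c = 2380 kg/min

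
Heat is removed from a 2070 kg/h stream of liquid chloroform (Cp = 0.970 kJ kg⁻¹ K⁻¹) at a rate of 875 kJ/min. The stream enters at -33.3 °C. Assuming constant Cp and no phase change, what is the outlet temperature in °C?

T_out = -59.4 °C

Q = 875 kJ/min = 52500 kJ/h
ΔT = Q/(ṁ·Cp) = 52500/(2070×0.970) = 26.147 K
T_out = -33.3 − 26.147 = -59.447 °C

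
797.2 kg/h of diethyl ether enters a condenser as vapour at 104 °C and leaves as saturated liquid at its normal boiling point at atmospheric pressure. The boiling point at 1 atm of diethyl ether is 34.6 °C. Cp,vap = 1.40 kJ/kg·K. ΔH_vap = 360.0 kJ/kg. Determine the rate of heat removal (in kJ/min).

vapour 104→34.6 °C: -97.16 kJ/kg
condensation at 34.6 °C: -360 kJ/kg
Δh = -97.16 + -360 = -457.16 kJ/kg
Q = ṁ·Δh = 797.2 kg/h × -457.16 kJ/kg = -364450 kJ/h
|Q| = 101.24 kW = 6074.1 kJ/min

Q_c = 6070 kJ/min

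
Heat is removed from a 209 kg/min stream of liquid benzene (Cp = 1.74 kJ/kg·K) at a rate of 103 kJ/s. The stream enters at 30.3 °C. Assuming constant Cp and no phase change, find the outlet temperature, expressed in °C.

Q = 103 kJ/s = 6180 kJ/min
ΔT = Q/(ṁ·Cp) = 6180/(209×1.74) = 16.994 K
T_out = 30.3 − 16.994 = 13.306 °C

T_out = 13.3 °C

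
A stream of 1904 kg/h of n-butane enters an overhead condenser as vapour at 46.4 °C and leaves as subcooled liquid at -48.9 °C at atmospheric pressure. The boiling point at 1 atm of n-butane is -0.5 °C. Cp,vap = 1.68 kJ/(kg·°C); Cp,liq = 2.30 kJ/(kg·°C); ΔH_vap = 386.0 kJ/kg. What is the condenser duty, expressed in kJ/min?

Q_c = 18300 kJ/min

vapour 46.4→-0.5 °C: -78.792 kJ/kg
condensation at -0.5 °C: -386 kJ/kg
liquid -0.5→-48.9 °C: -111.32 kJ/kg
Δh = -78.792 + -386 + -111.32 = -576.11 kJ/kg
Q = ṁ·Δh = 1904 kg/h × -576.11 kJ/kg = -1.0969e+06 kJ/h
|Q| = 304.7 kW = 18282 kJ/min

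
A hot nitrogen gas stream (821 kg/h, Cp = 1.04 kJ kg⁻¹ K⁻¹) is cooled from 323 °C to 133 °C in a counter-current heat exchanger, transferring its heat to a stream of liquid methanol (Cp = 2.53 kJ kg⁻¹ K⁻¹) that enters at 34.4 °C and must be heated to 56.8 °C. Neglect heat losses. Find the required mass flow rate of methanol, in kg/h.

Heat released by hot stream: Q = 821 × 1.04 × (323 − 133) = 162230 kJ/h
Energy balance on cold side (adiabatic exchanger): Q = ṁ_c·Cp_c·(T_c,out − T_c,in)
ṁ_c = 162230 / [2.53 × (56.8 − 34.4)] = 2862.6 kg/h

ṁ_c = 2860 kg/h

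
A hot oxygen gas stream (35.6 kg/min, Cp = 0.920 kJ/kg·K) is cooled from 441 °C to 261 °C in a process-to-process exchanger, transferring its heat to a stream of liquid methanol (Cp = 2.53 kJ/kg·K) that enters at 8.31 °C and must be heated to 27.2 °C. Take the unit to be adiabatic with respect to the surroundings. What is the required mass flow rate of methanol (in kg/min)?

ṁ_c = 123 kg/min

Heat released by hot stream: Q = 35.6 × 0.920 × (441 − 261) = 5895.4 kJ/min
Energy balance on cold side (adiabatic exchanger): Q = ṁ_c·Cp_c·(T_c,out − T_c,in)
ṁ_c = 5895.4 / [2.53 × (27.2 − 8.31)] = 123.36 kg/min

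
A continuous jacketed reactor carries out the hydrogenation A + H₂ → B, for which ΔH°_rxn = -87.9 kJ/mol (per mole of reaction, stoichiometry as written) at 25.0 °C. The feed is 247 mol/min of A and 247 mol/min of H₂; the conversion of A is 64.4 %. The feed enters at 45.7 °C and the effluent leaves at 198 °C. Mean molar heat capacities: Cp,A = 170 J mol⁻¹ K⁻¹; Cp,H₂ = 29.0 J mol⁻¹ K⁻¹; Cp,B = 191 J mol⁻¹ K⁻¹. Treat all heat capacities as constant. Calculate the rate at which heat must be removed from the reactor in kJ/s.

Q_out = 112 kJ/s

Extent of reaction ξ = 0.644 × 247 = 159.07 mol/min
Reaction term: ξ·ΔH°_rxn = 159.07 × -87.9 = -13982 kJ/min
Sensible, feed 45.7→25 °C: -1017.5 kJ/min
Outlet flows (mol/min): A 87.932, H₂ 87.932, B 159.07
Sensible, products 25→198 °C: 8283.3 kJ/min
Q = ΔH = -6716.2 kJ/min = -111.94 kW
Heat removed = 111.94 kJ/s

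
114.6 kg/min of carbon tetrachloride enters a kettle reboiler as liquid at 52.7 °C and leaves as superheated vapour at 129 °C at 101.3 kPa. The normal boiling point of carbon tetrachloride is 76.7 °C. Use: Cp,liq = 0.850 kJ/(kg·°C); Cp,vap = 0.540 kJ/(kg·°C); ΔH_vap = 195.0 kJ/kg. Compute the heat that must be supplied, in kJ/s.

liquid 52.7→76.7 °C: 20.4 kJ/kg
vaporisation at 76.7 °C: 195 kJ/kg
vapour 76.7→129 °C: 28.242 kJ/kg
Δh = 20.4 + 195 + 28.242 = 243.64 kJ/kg
Q = ṁ·Δh = 114.6 kg/min × 243.64 kJ/kg = 27921 kJ/min
|Q| = 465.36 kW

Q = 465 kJ/s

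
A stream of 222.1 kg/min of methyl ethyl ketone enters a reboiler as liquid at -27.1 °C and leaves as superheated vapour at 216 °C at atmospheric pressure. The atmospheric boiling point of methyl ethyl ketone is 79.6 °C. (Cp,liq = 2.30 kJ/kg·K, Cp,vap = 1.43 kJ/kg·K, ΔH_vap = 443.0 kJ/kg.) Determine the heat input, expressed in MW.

Q = 3.27 MW

liquid -27.1→79.6 °C: 245.41 kJ/kg
vaporisation at 79.6 °C: 443 kJ/kg
vapour 79.6→216 °C: 195.05 kJ/kg
Δh = 245.41 + 443 + 195.05 = 883.46 kJ/kg
Q = ṁ·Δh = 222.1 kg/min × 883.46 kJ/kg = 196220 kJ/min
|Q| = 3270.3 kW = 3.2703 MW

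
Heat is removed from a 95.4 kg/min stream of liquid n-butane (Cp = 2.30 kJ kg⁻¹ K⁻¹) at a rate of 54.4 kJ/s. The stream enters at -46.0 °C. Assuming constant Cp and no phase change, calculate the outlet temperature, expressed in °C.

T_out = -60.9 °C

Q = 54.4 kJ/s = 3264 kJ/min
ΔT = Q/(ṁ·Cp) = 3264/(95.4×2.30) = 14.876 K
T_out = -46.0 − 14.876 = -60.876 °C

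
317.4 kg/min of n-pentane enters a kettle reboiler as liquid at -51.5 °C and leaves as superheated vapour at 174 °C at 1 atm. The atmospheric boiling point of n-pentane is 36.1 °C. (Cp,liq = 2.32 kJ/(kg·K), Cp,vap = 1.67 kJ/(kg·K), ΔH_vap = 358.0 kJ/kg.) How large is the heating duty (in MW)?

liquid -51.5→36.1 °C: 203.23 kJ/kg
vaporisation at 36.1 °C: 358 kJ/kg
vapour 36.1→174 °C: 230.29 kJ/kg
Δh = 203.23 + 358 + 230.29 = 791.52 kJ/kg
Q = ṁ·Δh = 317.4 kg/min × 791.52 kJ/kg = 251230 kJ/min
|Q| = 4187.2 kW = 4.1872 MW

Q = 4.19 MW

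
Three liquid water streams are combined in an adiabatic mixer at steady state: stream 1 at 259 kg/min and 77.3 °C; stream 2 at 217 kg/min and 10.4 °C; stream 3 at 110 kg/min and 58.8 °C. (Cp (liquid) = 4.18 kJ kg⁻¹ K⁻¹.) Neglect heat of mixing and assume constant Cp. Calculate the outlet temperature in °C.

T_out = 49.1 °C

Adiabatic, steady state ⇒ Σ ṁᵢCp,ᵢ(T_out − Tᵢ) = 0
Σ ṁᵢCp,ᵢTᵢ = 259×4.18×77.3 + 217×4.18×10.4 + 110×4.18×58.8 = 120160
Σ ṁᵢCp,ᵢ = 259×4.18 + 217×4.18 + 110×4.18 = 2449.5
T_out = 120160 / 2449.5 = 49.054 °C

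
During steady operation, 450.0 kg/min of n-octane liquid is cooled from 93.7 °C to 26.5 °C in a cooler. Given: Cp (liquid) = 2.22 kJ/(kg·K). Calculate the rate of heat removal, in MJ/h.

Q_c = 4030 MJ/h

Q = ṁ·Cp·ΔT = 450.0 × 2.22 × (26.5 − 93.7) = -67133 kJ/min
Converting: 67133 / 60 s = 1118.9 kW
Cooling duty = 4028 MJ/h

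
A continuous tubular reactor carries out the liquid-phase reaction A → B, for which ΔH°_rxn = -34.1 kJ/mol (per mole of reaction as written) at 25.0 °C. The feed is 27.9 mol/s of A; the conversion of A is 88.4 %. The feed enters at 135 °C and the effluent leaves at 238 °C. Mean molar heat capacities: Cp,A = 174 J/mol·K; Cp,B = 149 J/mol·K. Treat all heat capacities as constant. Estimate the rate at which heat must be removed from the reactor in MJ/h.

Q_out = 1700 MJ/h

Extent of reaction ξ = 0.884 × 27.9 = 24.664 mol/s
Reaction term: ξ·ΔH°_rxn = 24.664 × -34.1 = -841.03 kJ/s
Sensible, feed 135→25 °C: -534.01 kJ/s
Outlet flows (mol/s): A 3.2364, B 24.664
Sensible, products 25→238 °C: 902.7 kJ/s
Q = ΔH = -472.34 kJ/s = -472.34 kW
Heat removed = 1700.4 MJ/h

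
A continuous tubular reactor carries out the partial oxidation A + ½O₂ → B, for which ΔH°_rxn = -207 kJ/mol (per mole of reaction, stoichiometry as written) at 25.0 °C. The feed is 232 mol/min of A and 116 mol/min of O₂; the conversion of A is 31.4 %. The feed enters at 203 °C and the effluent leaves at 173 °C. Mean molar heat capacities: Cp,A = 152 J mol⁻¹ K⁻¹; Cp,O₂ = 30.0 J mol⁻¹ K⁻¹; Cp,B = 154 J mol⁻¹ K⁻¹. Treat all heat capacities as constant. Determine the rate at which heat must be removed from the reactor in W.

Q_out = 273000 W

Extent of reaction ξ = 0.314 × 232 = 72.848 mol/min
Reaction term: ξ·ΔH°_rxn = 72.848 × -207 = -15080 kJ/min
Sensible, feed 203→25 °C: -6896.4 kJ/min
Outlet flows (mol/min): A 159.15, O₂ 79.576, B 72.848
Sensible, products 25→173 °C: 5594 kJ/min
Q = ΔH = -16382 kJ/min = -273.03 kW
Heat removed = 273030 W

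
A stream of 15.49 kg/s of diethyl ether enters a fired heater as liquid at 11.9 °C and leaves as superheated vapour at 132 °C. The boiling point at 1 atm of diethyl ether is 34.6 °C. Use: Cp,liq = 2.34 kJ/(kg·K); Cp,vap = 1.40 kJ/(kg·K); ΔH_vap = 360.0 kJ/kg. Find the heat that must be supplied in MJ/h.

Q = 30600 MJ/h

liquid 11.9→34.6 °C: 53.118 kJ/kg
vaporisation at 34.6 °C: 360 kJ/kg
vapour 34.6→132 °C: 136.36 kJ/kg
Δh = 53.118 + 360 + 136.36 = 549.48 kJ/kg
Q = ṁ·Δh = 15.49 kg/s × 549.48 kJ/kg = 8511.4 kJ/s
|Q| = 8511.4 kW = 30641 MJ/h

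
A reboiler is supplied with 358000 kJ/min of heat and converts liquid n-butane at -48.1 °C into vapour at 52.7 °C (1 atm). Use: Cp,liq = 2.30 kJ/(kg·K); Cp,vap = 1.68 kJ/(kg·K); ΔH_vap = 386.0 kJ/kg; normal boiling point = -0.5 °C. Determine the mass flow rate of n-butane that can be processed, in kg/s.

Δh = 2.30×(-0.5−-48.1) + 386.0 + 1.68×(52.7−-0.5) = 584.86 kJ/kg
Q = 358000 kJ/min = 5966.7 kJ/s = 5966.7 kJ/s
ṁ = Q/Δh = 5966.7 / 584.86 = 10.202 kg/s

ṁ = 10.2 kg/s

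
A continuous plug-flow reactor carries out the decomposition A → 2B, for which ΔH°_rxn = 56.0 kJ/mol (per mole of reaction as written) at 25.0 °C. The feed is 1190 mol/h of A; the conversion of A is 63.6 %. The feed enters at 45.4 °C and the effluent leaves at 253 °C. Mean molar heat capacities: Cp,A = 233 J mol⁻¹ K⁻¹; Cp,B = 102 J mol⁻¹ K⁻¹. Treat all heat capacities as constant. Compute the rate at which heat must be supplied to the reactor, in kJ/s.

Q_in = 26.4 kJ/s

Extent of reaction ξ = 0.636 × 1190 = 756.84 mol/h
Reaction term: ξ·ΔH°_rxn = 756.84 × 56.0 = 42383 kJ/h
Sensible, feed 45.4→25 °C: -5656.3 kJ/h
Outlet flows (mol/h): A 433.16, B 1513.7
Sensible, products 25→253 °C: 58213 kJ/h
Q = ΔH = 94940 kJ/h = 26.372 kW
Heat supplied = 26.372 kJ/s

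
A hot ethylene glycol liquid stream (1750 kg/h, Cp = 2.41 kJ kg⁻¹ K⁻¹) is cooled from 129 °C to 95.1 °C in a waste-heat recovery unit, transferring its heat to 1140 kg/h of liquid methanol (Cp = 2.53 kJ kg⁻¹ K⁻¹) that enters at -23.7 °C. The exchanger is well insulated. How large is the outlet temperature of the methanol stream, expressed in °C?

T_c,out = 25.9 °C

Heat released by hot stream: Q = 1750 × 2.41 × (129 − 95.1) = 142970 kJ/h
Energy balance on cold side (adiabatic exchanger): Q = ṁ_c·Cp_c·(T_c,out − T_c,in)
T_c,out = -23.7 + 142970/(1140 × 2.53) = 25.871 °C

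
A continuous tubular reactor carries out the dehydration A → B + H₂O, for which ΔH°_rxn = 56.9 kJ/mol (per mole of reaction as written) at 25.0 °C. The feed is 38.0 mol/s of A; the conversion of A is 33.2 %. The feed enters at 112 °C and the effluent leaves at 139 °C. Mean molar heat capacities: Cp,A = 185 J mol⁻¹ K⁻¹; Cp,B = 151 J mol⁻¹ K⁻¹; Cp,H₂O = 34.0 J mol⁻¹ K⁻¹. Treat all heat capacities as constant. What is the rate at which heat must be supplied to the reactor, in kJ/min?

Q_in = 54500 kJ/min

Extent of reaction ξ = 0.332 × 38.0 = 12.616 mol/s
Reaction term: ξ·ΔH°_rxn = 12.616 × 56.9 = 717.85 kJ/s
Sensible, feed 112→25 °C: -611.61 kJ/s
Outlet flows (mol/s): A 25.384, B 12.616, H₂O 12.616
Sensible, products 25→139 °C: 801.42 kJ/s
Q = ΔH = 907.66 kJ/s = 907.66 kW
Heat supplied = 54460 kJ/min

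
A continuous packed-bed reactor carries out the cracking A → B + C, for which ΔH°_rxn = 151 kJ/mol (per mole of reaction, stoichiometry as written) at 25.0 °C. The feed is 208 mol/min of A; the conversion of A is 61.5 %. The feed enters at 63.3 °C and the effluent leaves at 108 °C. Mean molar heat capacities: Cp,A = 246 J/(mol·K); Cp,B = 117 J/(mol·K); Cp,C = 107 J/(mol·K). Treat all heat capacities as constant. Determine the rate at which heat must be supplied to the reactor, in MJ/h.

Extent of reaction ξ = 0.615 × 208 = 127.92 mol/min
Reaction term: ξ·ΔH°_rxn = 127.92 × 151 = 19316 kJ/min
Sensible, feed 63.3→25 °C: -1959.7 kJ/min
Outlet flows (mol/min): A 80.08, B 127.92, C 127.92
Sensible, products 25→108 °C: 4013.4 kJ/min
Q = ΔH = 21370 kJ/min = 356.16 kW
Heat supplied = 1282.2 MJ/h

Q_in = 1280 MJ/h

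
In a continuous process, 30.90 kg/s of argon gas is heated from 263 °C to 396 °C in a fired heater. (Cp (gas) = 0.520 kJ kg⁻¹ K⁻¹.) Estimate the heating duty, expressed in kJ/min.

Q = ṁ·Cp·ΔT = 30.90 × 0.520 × (396 − 263) = 2137 kJ/s
Heating duty = 128220 kJ/min

Q = 128000 kJ/min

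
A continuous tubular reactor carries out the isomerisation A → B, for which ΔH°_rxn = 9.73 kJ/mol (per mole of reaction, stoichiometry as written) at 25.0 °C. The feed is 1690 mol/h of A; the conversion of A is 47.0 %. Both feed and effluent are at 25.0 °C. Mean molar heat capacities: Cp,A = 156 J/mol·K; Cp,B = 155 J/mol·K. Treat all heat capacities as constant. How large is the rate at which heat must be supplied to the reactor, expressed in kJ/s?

Extent of reaction ξ = 0.470 × 1690 = 794.3 mol/h
Reaction term: ξ·ΔH°_rxn = 794.3 × 9.73 = 7728.5 kJ/h
Q = ΔH = 7728.5 kJ/h = 2.1468 kW
Heat supplied = 2.1468 kJ/s

Q_in = 2.15 kJ/s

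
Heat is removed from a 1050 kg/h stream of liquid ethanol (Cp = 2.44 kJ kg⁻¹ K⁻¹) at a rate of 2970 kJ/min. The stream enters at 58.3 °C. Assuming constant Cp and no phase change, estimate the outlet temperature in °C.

T_out = -11.3 °C

Q = 2970 kJ/min = 178200 kJ/h
ΔT = Q/(ṁ·Cp) = 178200/(1050×2.44) = 69.555 K
T_out = 58.3 − 69.555 = -11.255 °C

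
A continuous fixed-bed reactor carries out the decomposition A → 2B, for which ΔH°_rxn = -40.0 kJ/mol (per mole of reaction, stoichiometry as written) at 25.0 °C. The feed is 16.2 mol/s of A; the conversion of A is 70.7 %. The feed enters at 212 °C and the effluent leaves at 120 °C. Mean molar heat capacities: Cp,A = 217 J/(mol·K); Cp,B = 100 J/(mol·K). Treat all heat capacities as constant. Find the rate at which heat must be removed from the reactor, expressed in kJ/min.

Q_out = 48000 kJ/min

Extent of reaction ξ = 0.707 × 16.2 = 11.453 mol/s
Reaction term: ξ·ΔH°_rxn = 11.453 × -40.0 = -458.14 kJ/s
Sensible, feed 212→25 °C: -657.38 kJ/s
Outlet flows (mol/s): A 4.7466, B 22.907
Sensible, products 25→120 °C: 315.47 kJ/s
Q = ΔH = -800.05 kJ/s = -800.05 kW
Heat removed = 48003 kJ/min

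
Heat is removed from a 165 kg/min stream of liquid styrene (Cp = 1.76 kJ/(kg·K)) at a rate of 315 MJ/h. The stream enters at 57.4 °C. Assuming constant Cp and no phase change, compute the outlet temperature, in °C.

T_out = 39.3 °C

Q = 315 MJ/h = 5250 kJ/min
ΔT = Q/(ṁ·Cp) = 5250/(165×1.76) = 18.079 K
T_out = 57.4 − 18.079 = 39.321 °C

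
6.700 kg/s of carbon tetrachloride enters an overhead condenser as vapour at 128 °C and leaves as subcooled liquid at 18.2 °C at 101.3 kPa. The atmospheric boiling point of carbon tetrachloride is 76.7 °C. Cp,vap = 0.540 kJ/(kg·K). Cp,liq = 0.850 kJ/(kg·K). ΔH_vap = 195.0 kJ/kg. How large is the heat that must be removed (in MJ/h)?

Q_c = 6570 MJ/h

vapour 128→76.7 °C: -27.702 kJ/kg
condensation at 76.7 °C: -195 kJ/kg
liquid 76.7→18.2 °C: -49.725 kJ/kg
Δh = -27.702 + -195 + -49.725 = -272.43 kJ/kg
Q = ṁ·Δh = 6.700 kg/s × -272.43 kJ/kg = -1825.3 kJ/s
|Q| = 1825.3 kW = 6570.9 MJ/h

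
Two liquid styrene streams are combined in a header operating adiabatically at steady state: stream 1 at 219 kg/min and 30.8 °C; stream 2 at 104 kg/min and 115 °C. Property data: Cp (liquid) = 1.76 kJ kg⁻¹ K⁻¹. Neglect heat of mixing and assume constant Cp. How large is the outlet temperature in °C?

Energy balance with Q = 0: Σ ṁᵢCp,ᵢ(T_out − Tᵢ) = 0
Σ ṁᵢCp,ᵢTᵢ = 219×1.76×30.8 + 104×1.76×115 = 32921
Σ ṁᵢCp,ᵢ = 219×1.76 + 104×1.76 = 568.48
T_out = 32921 / 568.48 = 57.911 °C

T_out = 57.9 °C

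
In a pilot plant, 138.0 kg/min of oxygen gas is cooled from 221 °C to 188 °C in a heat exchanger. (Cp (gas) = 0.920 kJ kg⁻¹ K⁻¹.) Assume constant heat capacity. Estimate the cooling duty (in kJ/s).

Q_c = 69.8 kJ/s

Q = ṁ·Cp·ΔT = 138.0 × 0.920 × (188 − 221) = -4189.7 kJ/min
Converting: 4189.7 / 60 s = 69.828 kW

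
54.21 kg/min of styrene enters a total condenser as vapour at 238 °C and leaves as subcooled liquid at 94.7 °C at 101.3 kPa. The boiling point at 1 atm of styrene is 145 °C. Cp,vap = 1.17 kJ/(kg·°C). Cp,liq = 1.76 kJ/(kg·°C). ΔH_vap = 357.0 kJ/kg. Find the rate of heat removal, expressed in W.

vapour 238→145 °C: -108.81 kJ/kg
condensation at 145 °C: -357 kJ/kg
liquid 145→94.7 °C: -88.528 kJ/kg
Δh = -108.81 + -357 + -88.528 = -554.34 kJ/kg
Q = ṁ·Δh = 54.21 kg/min × -554.34 kJ/kg = -30051 kJ/min
|Q| = 500.84 kW = 500840 W

Q_c = 501000 W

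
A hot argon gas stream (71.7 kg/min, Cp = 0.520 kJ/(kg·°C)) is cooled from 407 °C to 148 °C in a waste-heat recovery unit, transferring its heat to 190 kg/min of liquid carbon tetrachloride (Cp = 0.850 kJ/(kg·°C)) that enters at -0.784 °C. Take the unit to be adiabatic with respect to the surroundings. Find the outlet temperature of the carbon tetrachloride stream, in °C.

T_c,out = 59.0 °C

Heat released by hot stream: Q = 71.7 × 0.520 × (407 − 148) = 9656.6 kJ/min
Energy balance on cold side (adiabatic exchanger): Q = ṁ_c·Cp_c·(T_c,out − T_c,in)
T_c,out = -0.784 + 9656.6/(190 × 0.850) = 59.009 °C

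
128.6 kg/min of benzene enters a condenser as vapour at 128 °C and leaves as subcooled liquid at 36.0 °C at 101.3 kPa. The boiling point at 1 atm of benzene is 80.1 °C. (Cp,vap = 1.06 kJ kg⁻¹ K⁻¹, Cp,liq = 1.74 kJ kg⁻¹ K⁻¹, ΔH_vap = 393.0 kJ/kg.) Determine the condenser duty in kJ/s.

Q_c = 1120 kJ/s

vapour 128→80.1 °C: -50.774 kJ/kg
condensation at 80.1 °C: -393 kJ/kg
liquid 80.1→36.0 °C: -76.734 kJ/kg
Δh = -50.774 + -393 + -76.734 = -520.51 kJ/kg
Q = ṁ·Δh = 128.6 kg/min × -520.51 kJ/kg = -66937 kJ/min
|Q| = 1115.6 kW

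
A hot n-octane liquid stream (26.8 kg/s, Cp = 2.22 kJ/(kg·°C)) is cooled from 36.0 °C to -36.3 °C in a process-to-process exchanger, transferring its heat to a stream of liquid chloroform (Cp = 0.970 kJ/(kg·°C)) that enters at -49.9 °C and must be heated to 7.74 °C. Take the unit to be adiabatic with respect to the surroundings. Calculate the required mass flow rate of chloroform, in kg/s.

Heat released by hot stream: Q = 26.8 × 2.22 × (36.0 − -36.3) = 4301.6 kJ/s
Energy balance on cold side (adiabatic exchanger): Q = ṁ_c·Cp_c·(T_c,out − T_c,in)
ṁ_c = 4301.6 / [0.970 × (7.74 − -49.9)] = 76.936 kg/s

ṁ_c = 76.9 kg/s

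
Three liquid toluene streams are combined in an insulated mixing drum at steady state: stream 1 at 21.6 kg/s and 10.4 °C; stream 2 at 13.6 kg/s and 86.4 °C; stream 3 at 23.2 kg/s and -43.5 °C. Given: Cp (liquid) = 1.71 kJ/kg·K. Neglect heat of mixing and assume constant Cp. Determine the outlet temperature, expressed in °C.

Energy balance with Q = 0: Σ ṁᵢCp,ᵢ(T_out − Tᵢ) = 0
Σ ṁᵢCp,ᵢTᵢ = 21.6×1.71×10.4 + 13.6×1.71×86.4 + 23.2×1.71×-43.5 = 667.72
Σ ṁᵢCp,ᵢ = 21.6×1.71 + 13.6×1.71 + 23.2×1.71 = 99.864
T_out = 667.72 / 99.864 = 6.6863 °C

T_out = 6.69 °C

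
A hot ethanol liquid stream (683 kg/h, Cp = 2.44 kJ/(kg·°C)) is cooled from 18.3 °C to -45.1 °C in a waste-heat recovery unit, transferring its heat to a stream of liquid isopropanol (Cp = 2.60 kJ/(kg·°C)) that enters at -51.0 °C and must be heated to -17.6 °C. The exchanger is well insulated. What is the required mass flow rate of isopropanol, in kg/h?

ṁ_c = 1220 kg/h

Heat released by hot stream: Q = 683 × 2.44 × (18.3 − -45.1) = 105660 kJ/h
Energy balance on cold side (adiabatic exchanger): Q = ṁ_c·Cp_c·(T_c,out − T_c,in)
ṁ_c = 105660 / [2.60 × (-17.6 − -51.0)] = 1216.7 kg/h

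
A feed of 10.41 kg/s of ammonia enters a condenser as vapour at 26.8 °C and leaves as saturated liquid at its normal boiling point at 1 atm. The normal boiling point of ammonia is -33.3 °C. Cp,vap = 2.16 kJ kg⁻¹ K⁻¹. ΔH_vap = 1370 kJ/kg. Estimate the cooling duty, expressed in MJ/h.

Q_c = 56200 MJ/h

vapour 26.8→-33.3 °C: -129.82 kJ/kg
condensation at -33.3 °C: -1370 kJ/kg
Δh = -129.82 + -1370 = -1499.8 kJ/kg
Q = ṁ·Δh = 10.41 kg/s × -1499.8 kJ/kg = -15613 kJ/s
|Q| = 15613 kW = 56207 MJ/h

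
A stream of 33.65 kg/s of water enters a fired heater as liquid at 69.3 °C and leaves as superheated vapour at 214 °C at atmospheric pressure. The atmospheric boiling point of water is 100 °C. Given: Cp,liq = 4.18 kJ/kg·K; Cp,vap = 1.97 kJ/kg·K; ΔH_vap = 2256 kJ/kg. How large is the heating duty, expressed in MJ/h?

Q = 316000 MJ/h

liquid 69.3→100 °C: 128.33 kJ/kg
vaporisation at 100 °C: 2256 kJ/kg
vapour 100→214 °C: 224.58 kJ/kg
Δh = 128.33 + 2256 + 224.58 = 2608.9 kJ/kg
Q = ṁ·Δh = 33.65 kg/s × 2608.9 kJ/kg = 87790 kJ/s
|Q| = 87790 kW = 316040 MJ/h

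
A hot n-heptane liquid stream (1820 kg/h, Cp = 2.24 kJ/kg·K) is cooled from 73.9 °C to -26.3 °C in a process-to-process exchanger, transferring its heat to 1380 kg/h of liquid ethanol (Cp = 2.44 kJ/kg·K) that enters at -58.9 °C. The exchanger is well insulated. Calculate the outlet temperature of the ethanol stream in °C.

Heat released by hot stream: Q = 1820 × 2.24 × (73.9 − -26.3) = 408500 kJ/h
Energy balance on cold side (adiabatic exchanger): Q = ṁ_c·Cp_c·(T_c,out − T_c,in)
T_c,out = -58.9 + 408500/(1380 × 2.44) = 62.416 °C

T_c,out = 62.4 °C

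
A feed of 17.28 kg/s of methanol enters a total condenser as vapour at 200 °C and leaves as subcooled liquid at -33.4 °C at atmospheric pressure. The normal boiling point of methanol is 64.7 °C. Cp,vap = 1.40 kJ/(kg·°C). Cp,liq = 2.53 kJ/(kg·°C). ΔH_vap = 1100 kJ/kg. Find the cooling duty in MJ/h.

Q_c = 95700 MJ/h

vapour 200→64.7 °C: -189.42 kJ/kg
condensation at 64.7 °C: -1100 kJ/kg
liquid 64.7→-33.4 °C: -248.19 kJ/kg
Δh = -189.42 + -1100 + -248.19 = -1537.6 kJ/kg
Q = ṁ·Δh = 17.28 kg/s × -1537.6 kJ/kg = -26570 kJ/s
|Q| = 26570 kW = 95652 MJ/h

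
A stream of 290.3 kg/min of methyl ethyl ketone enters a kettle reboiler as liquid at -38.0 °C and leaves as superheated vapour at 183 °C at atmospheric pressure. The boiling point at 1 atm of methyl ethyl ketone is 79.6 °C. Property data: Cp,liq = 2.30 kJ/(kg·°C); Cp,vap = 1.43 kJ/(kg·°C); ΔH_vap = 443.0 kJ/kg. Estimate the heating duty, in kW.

liquid -38.0→79.6 °C: 270.48 kJ/kg
vaporisation at 79.6 °C: 443 kJ/kg
vapour 79.6→183 °C: 147.86 kJ/kg
Δh = 270.48 + 443 + 147.86 = 861.34 kJ/kg
Q = ṁ·Δh = 290.3 kg/min × 861.34 kJ/kg = 250050 kJ/min
|Q| = 4167.5 kW

Q = 4170 kW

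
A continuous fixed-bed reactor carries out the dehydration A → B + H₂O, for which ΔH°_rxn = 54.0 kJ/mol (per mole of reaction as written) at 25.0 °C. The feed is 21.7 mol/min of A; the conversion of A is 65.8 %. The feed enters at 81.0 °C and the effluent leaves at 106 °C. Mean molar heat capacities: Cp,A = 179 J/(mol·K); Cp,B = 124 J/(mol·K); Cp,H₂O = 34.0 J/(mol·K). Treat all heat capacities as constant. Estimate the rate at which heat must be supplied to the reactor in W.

Extent of reaction ξ = 0.658 × 21.7 = 14.279 mol/min
Reaction term: ξ·ΔH°_rxn = 14.279 × 54.0 = 771.04 kJ/min
Sensible, feed 81.0→25 °C: -217.52 kJ/min
Outlet flows (mol/min): A 7.4214, B 14.279, H₂O 14.279
Sensible, products 25→106 °C: 290.34 kJ/min
Q = ΔH = 843.86 kJ/min = 14.064 kW
Heat supplied = 14064 W

Q_in = 14100 W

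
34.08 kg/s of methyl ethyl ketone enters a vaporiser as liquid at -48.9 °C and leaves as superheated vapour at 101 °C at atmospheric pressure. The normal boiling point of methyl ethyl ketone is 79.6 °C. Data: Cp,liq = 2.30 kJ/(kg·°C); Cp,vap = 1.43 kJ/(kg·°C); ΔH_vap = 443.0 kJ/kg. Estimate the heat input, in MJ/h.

liquid -48.9→79.6 °C: 295.55 kJ/kg
vaporisation at 79.6 °C: 443 kJ/kg
vapour 79.6→101 °C: 30.602 kJ/kg
Δh = 295.55 + 443 + 30.602 = 769.15 kJ/kg
Q = ṁ·Δh = 34.08 kg/s × 769.15 kJ/kg = 26213 kJ/s
|Q| = 26213 kW = 94366 MJ/h

Q = 94400 MJ/h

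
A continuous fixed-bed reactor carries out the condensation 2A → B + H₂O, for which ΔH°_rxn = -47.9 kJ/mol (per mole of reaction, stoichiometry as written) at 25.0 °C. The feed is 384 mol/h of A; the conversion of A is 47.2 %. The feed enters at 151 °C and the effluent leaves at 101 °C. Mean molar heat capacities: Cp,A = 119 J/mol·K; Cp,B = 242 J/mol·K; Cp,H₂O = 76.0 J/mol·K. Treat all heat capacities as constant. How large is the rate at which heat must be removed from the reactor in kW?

Extent of reaction ξ = 0.472 × 384 / 2 = 90.624 mol/h
Reaction term: ξ·ΔH°_rxn = 90.624 × -47.9 = -4340.9 kJ/h
Sensible, feed 151→25 °C: -5757.7 kJ/h
Outlet flows (mol/h): A 202.75, B 90.624, H₂O 90.624
Sensible, products 25→101 °C: 4023.9 kJ/h
Q = ΔH = -6074.7 kJ/h = -1.6874 kW
Heat removed = 1.6874 kW

Q_out = 1.69 kW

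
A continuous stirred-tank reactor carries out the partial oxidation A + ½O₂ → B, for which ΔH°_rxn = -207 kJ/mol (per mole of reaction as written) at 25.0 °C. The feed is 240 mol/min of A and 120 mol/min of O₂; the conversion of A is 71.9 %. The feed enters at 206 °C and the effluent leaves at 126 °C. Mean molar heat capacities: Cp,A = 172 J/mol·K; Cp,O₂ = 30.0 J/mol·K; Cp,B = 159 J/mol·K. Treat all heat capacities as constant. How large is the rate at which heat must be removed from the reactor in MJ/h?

Extent of reaction ξ = 0.719 × 240 = 172.56 mol/min
Reaction term: ξ·ΔH°_rxn = 172.56 × -207 = -35720 kJ/min
Sensible, feed 206→25 °C: -8123.3 kJ/min
Outlet flows (mol/min): A 67.44, O₂ 33.72, B 172.56
Sensible, products 25→126 °C: 4044.9 kJ/min
Q = ΔH = -39798 kJ/min = -663.31 kW
Heat removed = 2387.9 MJ/h

Q_out = 2390 MJ/h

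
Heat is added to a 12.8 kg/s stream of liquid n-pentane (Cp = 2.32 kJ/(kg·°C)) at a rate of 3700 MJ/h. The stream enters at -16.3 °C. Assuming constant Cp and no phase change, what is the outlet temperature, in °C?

Q = 3700 MJ/h = 1027.8 kJ/s
ΔT = Q/(ṁ·Cp) = 1027.8/(12.8×2.32) = 34.61 K
T_out = -16.3 + 34.61 = 18.31 °C

T_out = 18.3 °C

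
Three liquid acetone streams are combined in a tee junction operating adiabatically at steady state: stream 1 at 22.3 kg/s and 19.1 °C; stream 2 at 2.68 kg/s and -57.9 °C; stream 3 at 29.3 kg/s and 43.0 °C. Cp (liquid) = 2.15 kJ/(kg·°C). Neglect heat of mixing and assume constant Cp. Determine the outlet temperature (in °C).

T_out = 28.2 °C

Energy balance with Q = 0: Σ ṁᵢCp,ᵢ(T_out − Tᵢ) = 0
Σ ṁᵢCp,ᵢTᵢ = 22.3×2.15×19.1 + 2.68×2.15×-57.9 + 29.3×2.15×43.0 = 3290.9
Σ ṁᵢCp,ᵢ = 22.3×2.15 + 2.68×2.15 + 29.3×2.15 = 116.7
T_out = 3290.9 / 116.7 = 28.199 °C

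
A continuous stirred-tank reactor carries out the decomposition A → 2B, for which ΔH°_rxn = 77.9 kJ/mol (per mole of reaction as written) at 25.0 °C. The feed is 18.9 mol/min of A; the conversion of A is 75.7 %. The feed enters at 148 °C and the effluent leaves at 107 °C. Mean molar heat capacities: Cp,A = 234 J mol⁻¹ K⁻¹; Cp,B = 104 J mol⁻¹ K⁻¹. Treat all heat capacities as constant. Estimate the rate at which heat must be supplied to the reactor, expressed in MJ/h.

Q_in = 54.2 MJ/h

Extent of reaction ξ = 0.757 × 18.9 = 14.307 mol/min
Reaction term: ξ·ΔH°_rxn = 14.307 × 77.9 = 1114.5 kJ/min
Sensible, feed 148→25 °C: -543.98 kJ/min
Outlet flows (mol/min): A 4.5927, B 28.615
Sensible, products 25→107 °C: 332.15 kJ/min
Q = ΔH = 902.71 kJ/min = 15.045 kW
Heat supplied = 54.163 MJ/h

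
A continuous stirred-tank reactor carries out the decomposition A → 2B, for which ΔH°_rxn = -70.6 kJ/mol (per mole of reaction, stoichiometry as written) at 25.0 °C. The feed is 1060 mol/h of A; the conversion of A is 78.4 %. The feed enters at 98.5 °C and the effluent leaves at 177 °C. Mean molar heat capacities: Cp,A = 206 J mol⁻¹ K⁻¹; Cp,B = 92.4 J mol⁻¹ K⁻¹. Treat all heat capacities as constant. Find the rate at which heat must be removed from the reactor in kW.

Q_out = 12.3 kW

Extent of reaction ξ = 0.784 × 1060 = 831.04 mol/h
Reaction term: ξ·ΔH°_rxn = 831.04 × -70.6 = -58671 kJ/h
Sensible, feed 98.5→25 °C: -16049 kJ/h
Outlet flows (mol/h): A 228.96, B 1662.1
Sensible, products 25→177 °C: 30513 kJ/h
Q = ΔH = -44208 kJ/h = -12.28 kW
Heat removed = 12.28 kW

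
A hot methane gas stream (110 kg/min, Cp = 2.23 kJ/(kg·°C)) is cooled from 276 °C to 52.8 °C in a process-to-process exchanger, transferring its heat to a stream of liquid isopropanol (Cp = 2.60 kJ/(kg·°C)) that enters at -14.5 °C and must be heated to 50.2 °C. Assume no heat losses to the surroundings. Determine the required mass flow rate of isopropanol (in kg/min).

Heat released by hot stream: Q = 110 × 2.23 × (276 − 52.8) = 54751 kJ/min
Energy balance on cold side (adiabatic exchanger): Q = ṁ_c·Cp_c·(T_c,out − T_c,in)
ṁ_c = 54751 / [2.60 × (50.2 − -14.5)] = 325.47 kg/min

ṁ_c = 325 kg/min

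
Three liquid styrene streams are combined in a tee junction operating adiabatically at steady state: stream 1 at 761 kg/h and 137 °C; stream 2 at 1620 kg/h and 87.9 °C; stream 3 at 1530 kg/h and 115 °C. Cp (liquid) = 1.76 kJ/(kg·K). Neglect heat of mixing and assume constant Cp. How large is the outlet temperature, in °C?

T_out = 108 °C

Adiabatic, steady state ⇒ Σ ṁᵢCp,ᵢ(T_out − Tᵢ) = 0
Σ ṁᵢCp,ᵢTᵢ = 761×1.76×137 + 1620×1.76×87.9 + 1530×1.76×115 = 743780
Σ ṁᵢCp,ᵢ = 761×1.76 + 1620×1.76 + 1530×1.76 = 6883.4
T_out = 743780 / 6883.4 = 108.06 °C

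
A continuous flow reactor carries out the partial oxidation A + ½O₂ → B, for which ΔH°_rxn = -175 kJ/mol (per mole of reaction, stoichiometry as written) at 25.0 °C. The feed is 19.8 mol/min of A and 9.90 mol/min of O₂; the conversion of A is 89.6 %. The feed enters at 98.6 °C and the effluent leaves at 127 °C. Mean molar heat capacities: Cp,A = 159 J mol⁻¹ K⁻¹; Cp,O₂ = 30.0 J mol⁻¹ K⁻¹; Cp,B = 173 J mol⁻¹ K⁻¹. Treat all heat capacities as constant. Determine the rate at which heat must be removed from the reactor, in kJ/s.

Extent of reaction ξ = 0.896 × 19.8 = 17.741 mol/min
Reaction term: ξ·ΔH°_rxn = 17.741 × -175 = -3104.6 kJ/min
Sensible, feed 98.6→25 °C: -253.57 kJ/min
Outlet flows (mol/min): A 2.0592, O₂ 1.0296, B 17.741
Sensible, products 25→127 °C: 349.6 kJ/min
Q = ΔH = -3008.6 kJ/min = -50.143 kW
Heat removed = 50.143 kJ/s

Q_out = 50.1 kJ/s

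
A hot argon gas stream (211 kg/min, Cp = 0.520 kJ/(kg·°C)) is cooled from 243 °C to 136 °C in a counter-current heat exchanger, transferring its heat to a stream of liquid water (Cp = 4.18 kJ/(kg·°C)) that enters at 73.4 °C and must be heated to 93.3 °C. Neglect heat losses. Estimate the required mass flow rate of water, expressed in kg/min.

ṁ_c = 141 kg/min

Heat released by hot stream: Q = 211 × 0.520 × (243 − 136) = 11740 kJ/min
Energy balance on cold side (adiabatic exchanger): Q = ṁ_c·Cp_c·(T_c,out − T_c,in)
ṁ_c = 11740 / [4.18 × (93.3 − 73.4)] = 141.14 kg/min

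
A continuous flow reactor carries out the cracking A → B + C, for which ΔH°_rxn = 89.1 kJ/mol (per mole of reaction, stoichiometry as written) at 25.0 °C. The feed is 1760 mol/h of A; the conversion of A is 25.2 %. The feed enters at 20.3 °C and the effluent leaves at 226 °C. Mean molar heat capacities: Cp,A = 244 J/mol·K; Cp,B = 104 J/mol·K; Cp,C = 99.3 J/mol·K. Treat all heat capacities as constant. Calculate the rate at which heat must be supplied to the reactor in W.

Extent of reaction ξ = 0.252 × 1760 = 443.52 mol/h
Reaction term: ξ·ΔH°_rxn = 443.52 × 89.1 = 39518 kJ/h
Sensible, feed 20.3→25 °C: 2018.4 kJ/h
Outlet flows (mol/h): A 1316.5, B 443.52, C 443.52
Sensible, products 25→226 °C: 82689 kJ/h
Q = ΔH = 124230 kJ/h = 34.507 kW
Heat supplied = 34507 W

Q_in = 34500 W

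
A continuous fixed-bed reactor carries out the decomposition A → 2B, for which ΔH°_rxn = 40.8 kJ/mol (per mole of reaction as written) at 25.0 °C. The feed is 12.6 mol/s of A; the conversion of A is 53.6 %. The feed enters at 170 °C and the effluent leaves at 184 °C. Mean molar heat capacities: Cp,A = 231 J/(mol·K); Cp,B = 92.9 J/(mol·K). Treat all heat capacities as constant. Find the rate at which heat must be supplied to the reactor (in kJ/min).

Extent of reaction ξ = 0.536 × 12.6 = 6.7536 mol/s
Reaction term: ξ·ΔH°_rxn = 6.7536 × 40.8 = 275.55 kJ/s
Sensible, feed 170→25 °C: -422.04 kJ/s
Outlet flows (mol/s): A 5.8464, B 13.507
Sensible, products 25→184 °C: 414.25 kJ/s
Q = ΔH = 267.76 kJ/s = 267.76 kW
Heat supplied = 16066 kJ/min

Q_in = 16100 kJ/min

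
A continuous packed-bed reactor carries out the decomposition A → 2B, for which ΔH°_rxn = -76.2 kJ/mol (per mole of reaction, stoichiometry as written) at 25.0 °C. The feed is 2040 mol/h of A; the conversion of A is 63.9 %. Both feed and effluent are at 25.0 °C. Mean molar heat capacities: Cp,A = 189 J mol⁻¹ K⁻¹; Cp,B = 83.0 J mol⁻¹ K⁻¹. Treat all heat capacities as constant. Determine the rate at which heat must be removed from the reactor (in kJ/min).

Extent of reaction ξ = 0.639 × 2040 = 1303.6 mol/h
Reaction term: ξ·ΔH°_rxn = 1303.6 × -76.2 = -99331 kJ/h
Q = ΔH = -99331 kJ/h = -27.592 kW
Heat removed = 1655.5 kJ/min

Q_out = 1660 kJ/min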